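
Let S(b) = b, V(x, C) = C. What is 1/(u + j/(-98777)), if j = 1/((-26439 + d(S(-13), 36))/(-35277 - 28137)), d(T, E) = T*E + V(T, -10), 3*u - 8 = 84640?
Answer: 2658780509/75020150778530 ≈ 3.5441e-5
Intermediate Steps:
u = 28216 (u = 8/3 + (⅓)*84640 = 8/3 + 84640/3 = 28216)
d(T, E) = -10 + E*T (d(T, E) = T*E - 10 = E*T - 10 = -10 + E*T)
j = 63414/26917 (j = 1/((-26439 + (-10 + 36*(-13)))/(-35277 - 28137)) = 1/((-26439 + (-10 - 468))/(-63414)) = 1/((-26439 - 478)*(-1/63414)) = 1/(-26917*(-1/63414)) = 1/(26917/63414) = 63414/26917 ≈ 2.3559)
1/(u + j/(-98777)) = 1/(28216 + (63414/26917)/(-98777)) = 1/(28216 + (63414/26917)*(-1/98777)) = 1/(28216 - 63414/2658780509) = 1/(75020150778530/2658780509) = 2658780509/75020150778530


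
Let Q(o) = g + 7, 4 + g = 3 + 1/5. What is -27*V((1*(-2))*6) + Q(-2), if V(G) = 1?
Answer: -104/5 ≈ -20.800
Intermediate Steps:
g = -⅘ (g = -4 + (3 + 1/5) = -4 + (3 + ⅕) = -4 + 16/5 = -⅘ ≈ -0.80000)
Q(o) = 31/5 (Q(o) = -⅘ + 7 = 31/5)
-27*V((1*(-2))*6) + Q(-2) = -27*1 + 31/5 = -27 + 31/5 = -104/5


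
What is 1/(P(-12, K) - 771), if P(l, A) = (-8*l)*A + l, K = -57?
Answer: -1/6255 ≈ -0.00015987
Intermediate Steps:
P(l, A) = l - 8*A*l (P(l, A) = -8*A*l + l = l - 8*A*l)
1/(P(-12, K) - 771) = 1/(-12*(1 - 8*(-57)) - 771) = 1/(-12*(1 + 456) - 771) = 1/(-12*457 - 771) = 1/(-5484 - 771) = 1/(-6255) = -1/6255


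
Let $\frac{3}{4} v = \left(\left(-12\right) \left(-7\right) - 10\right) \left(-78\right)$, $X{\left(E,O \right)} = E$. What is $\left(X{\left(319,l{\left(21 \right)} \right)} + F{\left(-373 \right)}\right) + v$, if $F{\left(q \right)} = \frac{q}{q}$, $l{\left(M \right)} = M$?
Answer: $-7376$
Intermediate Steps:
$F{\left(q \right)} = 1$
$v = -7696$ ($v = \frac{4 \left(\left(-12\right) \left(-7\right) - 10\right) \left(-78\right)}{3} = \frac{4 \left(84 - 10\right) \left(-78\right)}{3} = \frac{4 \cdot 74 \left(-78\right)}{3} = \frac{4}{3} \left(-5772\right) = -7696$)
$\left(X{\left(319,l{\left(21 \right)} \right)} + F{\left(-373 \right)}\right) + v = \left(319 + 1\right) - 7696 = 320 - 7696 = -7376$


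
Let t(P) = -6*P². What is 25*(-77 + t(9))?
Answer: -14075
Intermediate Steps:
25*(-77 + t(9)) = 25*(-77 - 6*9²) = 25*(-77 - 6*81) = 25*(-77 - 486) = 25*(-563) = -14075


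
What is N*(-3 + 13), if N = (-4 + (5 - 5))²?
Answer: 160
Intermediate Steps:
N = 16 (N = (-4 + 0)² = (-4)² = 16)
N*(-3 + 13) = 16*(-3 + 13) = 16*10 = 160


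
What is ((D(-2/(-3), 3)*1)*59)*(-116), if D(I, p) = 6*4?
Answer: -164256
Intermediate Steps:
D(I, p) = 24
((D(-2/(-3), 3)*1)*59)*(-116) = ((24*1)*59)*(-116) = (24*59)*(-116) = 1416*(-116) = -164256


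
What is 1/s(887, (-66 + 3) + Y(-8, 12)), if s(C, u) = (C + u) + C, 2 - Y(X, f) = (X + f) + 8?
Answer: 1/1701 ≈ 0.00058789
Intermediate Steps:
Y(X, f) = -6 - X - f (Y(X, f) = 2 - ((X + f) + 8) = 2 - (8 + X + f) = 2 + (-8 - X - f) = -6 - X - f)
s(C, u) = u + 2*C
1/s(887, (-66 + 3) + Y(-8, 12)) = 1/(((-66 + 3) + (-6 - 1*(-8) - 1*12)) + 2*887) = 1/((-63 + (-6 + 8 - 12)) + 1774) = 1/((-63 - 10) + 1774) = 1/(-73 + 1774) = 1/1701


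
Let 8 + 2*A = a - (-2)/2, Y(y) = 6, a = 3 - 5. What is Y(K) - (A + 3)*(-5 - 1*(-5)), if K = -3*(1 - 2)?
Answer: 6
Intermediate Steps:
a = -2
K = 3 (K = -3*(-1) = 3)
A = -9/2 (A = -4 + (-2 - (-2)/2)/2 = -4 + (-2 - 2*(-½))/2 = -4 + (-2 + 1)/2 = -4 + (½)*(-1) = -4 - ½ = -9/2 ≈ -4.5000)
Y(K) - (A + 3)*(-5 - 1*(-5)) = 6 - (-9/2 + 3)*(-5 - 1*(-5)) = 6 - (-3)*(-5 + 5)/2 = 6 - (-3)*0/2 = 6 - 1*0 = 6 + 0 = 6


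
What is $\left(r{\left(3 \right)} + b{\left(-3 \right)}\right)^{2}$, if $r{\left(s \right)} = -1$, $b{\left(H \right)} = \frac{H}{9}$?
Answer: $\frac{16}{9} \approx 1.7778$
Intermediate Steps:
$b{\left(H \right)} = \frac{H}{9}$ ($b{\left(H \right)} = H \frac{1}{9} = \frac{H}{9}$)
$\left(r{\left(3 \right)} + b{\left(-3 \right)}\right)^{2} = \left(-1 + \frac{1}{9} \left(-3\right)\right)^{2} = \left(-1 - \frac{1}{3}\right)^{2} = \left(- \frac{4}{3}\right)^{2} = \frac{16}{9}$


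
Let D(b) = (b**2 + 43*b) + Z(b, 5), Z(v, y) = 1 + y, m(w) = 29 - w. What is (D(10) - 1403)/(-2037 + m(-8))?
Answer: 867/2000 ≈ 0.43350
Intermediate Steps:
D(b) = 6 + b**2 + 43*b (D(b) = (b**2 + 43*b) + (1 + 5) = (b**2 + 43*b) + 6 = 6 + b**2 + 43*b)
(D(10) - 1403)/(-2037 + m(-8)) = ((6 + 10**2 + 43*10) - 1403)/(-2037 + (29 - 1*(-8))) = ((6 + 100 + 430) - 1403)/(-2037 + (29 + 8)) = (536 - 1403)/(-2037 + 37) = -867/(-2000) = -867*(-1/2000) = 867/2000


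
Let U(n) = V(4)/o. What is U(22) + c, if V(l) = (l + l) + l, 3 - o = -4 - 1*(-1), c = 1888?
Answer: 1890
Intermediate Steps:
o = 6 (o = 3 - (-4 - 1*(-1)) = 3 - (-4 + 1) = 3 - 1*(-3) = 3 + 3 = 6)
V(l) = 3*l (V(l) = 2*l + l = 3*l)
U(n) = 2 (U(n) = (3*4)/6 = 12*(1/6) = 2)
U(22) + c = 2 + 1888 = 1890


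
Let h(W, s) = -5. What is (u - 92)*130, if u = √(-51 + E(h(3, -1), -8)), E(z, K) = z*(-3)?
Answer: -11960 + 780*I ≈ -11960.0 + 780.0*I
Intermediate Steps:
E(z, K) = -3*z
u = 6*I (u = √(-51 - 3*(-5)) = √(-51 + 15) = √(-36) = 6*I ≈ 6.0*I)
(u - 92)*130 = (6*I - 92)*130 = (-92 + 6*I)*130 = -11960 + 780*I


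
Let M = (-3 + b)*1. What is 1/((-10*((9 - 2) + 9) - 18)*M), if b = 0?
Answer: 1/534 ≈ 0.0018727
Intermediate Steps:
M = -3 (M = (-3 + 0)*1 = -3*1 = -3)
1/((-10*((9 - 2) + 9) - 18)*M) = 1/((-10*((9 - 2) + 9) - 18)*(-3)) = 1/((-10*(7 + 9) - 18)*(-3)) = 1/((-10*16 - 18)*(-3)) = 1/((-160 - 18)*(-3)) = 1/(-178*(-3)) = 1/534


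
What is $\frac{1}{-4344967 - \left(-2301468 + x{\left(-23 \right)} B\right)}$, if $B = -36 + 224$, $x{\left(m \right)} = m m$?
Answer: $- \frac{1}{2142951} \approx -4.6665 \cdot 10^{-7}$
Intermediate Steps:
$x{\left(m \right)} = m^{2}$
$B = 188$
$\frac{1}{-4344967 - \left(-2301468 + x{\left(-23 \right)} B\right)} = \frac{1}{-4344967 + \left(2301468 - \left(-23\right)^{2} \cdot 188\right)} = \frac{1}{-4344967 + \left(2301468 - 529 \cdot 188\right)} = \frac{1}{-4344967 + \left(2301468 - 99452\right)} = \frac{1}{-4344967 + 2202016} = \frac{1}{-2142951} = - \frac{1}{2142951}$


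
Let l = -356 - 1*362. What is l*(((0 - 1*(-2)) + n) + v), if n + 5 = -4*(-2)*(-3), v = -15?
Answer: 30156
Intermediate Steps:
n = -29 (n = -5 - 4*(-2)*(-3) = -5 + 8*(-3) = -5 - 24 = -29)
l = -718 (l = -356 - 362 = -718)
l*(((0 - 1*(-2)) + n) + v) = -718*(((0 - 1*(-2)) - 29) - 15) = -718*(((0 + 2) - 29) - 15) = -718*((2 - 29) - 15) = -718*(-27 - 15) = -718*(-42) = 30156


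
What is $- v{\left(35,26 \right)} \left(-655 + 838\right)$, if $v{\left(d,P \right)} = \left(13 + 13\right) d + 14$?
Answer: $-169092$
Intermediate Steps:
$v{\left(d,P \right)} = 14 + 26 d$ ($v{\left(d,P \right)} = 26 d + 14 = 14 + 26 d$)
$- v{\left(35,26 \right)} \left(-655 + 838\right) = - \left(14 + 26 \cdot 35\right) \left(-655 + 838\right) = - \left(14 + 910\right) 183 = - 924 \cdot 183 = \left(-1\right) 169092 = -169092$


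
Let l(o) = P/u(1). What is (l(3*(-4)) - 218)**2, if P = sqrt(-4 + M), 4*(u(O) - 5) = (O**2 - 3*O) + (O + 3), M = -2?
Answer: 5750380/121 - 872*I*sqrt(6)/11 ≈ 47524.0 - 194.18*I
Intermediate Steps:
u(O) = 23/4 - O/2 + O**2/4 (u(O) = 5 + ((O**2 - 3*O) + (O + 3))/4 = 5 + ((O**2 - 3*O) + (3 + O))/4 = 5 + (3 + O**2 - 2*O)/4 = 5 + (3/4 - O/2 + O**2/4) = 23/4 - O/2 + O**2/4)
P = I*sqrt(6) (P = sqrt(-4 - 2) = sqrt(-6) = I*sqrt(6) ≈ 2.4495*I)
l(o) = 2*I*sqrt(6)/11 (l(o) = (I*sqrt(6))/(23/4 - 1/2*1 + (1/4)*1**2) = (I*sqrt(6))/(23/4 - 1/2 + (1/4)*1) = (I*sqrt(6))/(23/4 - 1/2 + 1/4) = (I*sqrt(6))/(11/2) = (I*sqrt(6))*(2/11) = 2*I*sqrt(6)/11)
(l(3*(-4)) - 218)**2 = (2*I*sqrt(6)/11 - 218)**2 = (-218 + 2*I*sqrt(6)/11)**2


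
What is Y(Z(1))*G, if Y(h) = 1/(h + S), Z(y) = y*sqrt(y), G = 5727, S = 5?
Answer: 1909/2 ≈ 954.50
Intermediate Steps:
Z(y) = y**(3/2)
Y(h) = 1/(5 + h) (Y(h) = 1/(h + 5) = 1/(5 + h))
Y(Z(1))*G = 5727/(5 + 1**(3/2)) = 5727/(5 + 1) = 5727/6 = (1/6)*5727 = 1909/2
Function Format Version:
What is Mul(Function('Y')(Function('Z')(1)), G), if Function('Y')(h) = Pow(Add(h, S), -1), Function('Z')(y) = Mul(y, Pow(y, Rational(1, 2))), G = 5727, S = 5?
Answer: Rational(1909, 2) ≈ 954.50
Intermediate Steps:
Function('Z')(y) = Pow(y, Rational(3, 2))
Function('Y')(h) = Pow(Add(5, h), -1) (Function('Y')(h) = Pow(Add(h, 5), -1) = Pow(Add(5, h), -1))
Mul(Function('Y')(Function('Z')(1)), G) = Mul(Pow(Add(5, Pow(1, Rational(3, 2))), -1), 5727) = Mul(Pow(Add(5, 1), -1), 5727) = Mul(Pow(6, -1), 5727) = Mul(Rational(1, 6), 5727) = Rational(1909, 2)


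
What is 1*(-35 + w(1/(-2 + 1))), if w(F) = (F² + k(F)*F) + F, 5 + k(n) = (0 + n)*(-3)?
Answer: -33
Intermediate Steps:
k(n) = -5 - 3*n (k(n) = -5 + (0 + n)*(-3) = -5 + n*(-3) = -5 - 3*n)
w(F) = F + F² + F*(-5 - 3*F) (w(F) = (F² + (-5 - 3*F)*F) + F = (F² + F*(-5 - 3*F)) + F = F + F² + F*(-5 - 3*F))
1*(-35 + w(1/(-2 + 1))) = 1*(-35 + 2*(-2 - 1/(-2 + 1))/(-2 + 1)) = 1*(-35 + 2*(-2 - 1/(-1))/(-1)) = 1*(-35 + 2*(-1)*(-2 - 1*(-1))) = 1*(-35 + 2*(-1)*(-2 + 1)) = 1*(-35 + 2*(-1)*(-1)) = 1*(-35 + 2) = 1*(-33) = -33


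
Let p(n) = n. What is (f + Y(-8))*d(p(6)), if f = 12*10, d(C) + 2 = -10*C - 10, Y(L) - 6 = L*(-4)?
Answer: -11376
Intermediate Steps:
Y(L) = 6 - 4*L (Y(L) = 6 + L*(-4) = 6 - 4*L)
d(C) = -12 - 10*C (d(C) = -2 + (-10*C - 10) = -2 + (-10 - 10*C) = -12 - 10*C)
f = 120
(f + Y(-8))*d(p(6)) = (120 + (6 - 4*(-8)))*(-12 - 10*6) = (120 + (6 + 32))*(-12 - 60) = (120 + 38)*(-72) = 158*(-72) = -11376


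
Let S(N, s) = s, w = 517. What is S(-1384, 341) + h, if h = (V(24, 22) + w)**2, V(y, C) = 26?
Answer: 295190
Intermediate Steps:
h = 294849 (h = (26 + 517)**2 = 543**2 = 294849)
S(-1384, 341) + h = 341 + 294849 = 295190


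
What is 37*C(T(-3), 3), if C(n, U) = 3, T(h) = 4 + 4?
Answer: 111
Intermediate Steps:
T(h) = 8
37*C(T(-3), 3) = 37*3 = 111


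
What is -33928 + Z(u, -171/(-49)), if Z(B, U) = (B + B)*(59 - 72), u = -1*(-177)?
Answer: -38530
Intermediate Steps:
u = 177
Z(B, U) = -26*B (Z(B, U) = (2*B)*(-13) = -26*B)
-33928 + Z(u, -171/(-49)) = -33928 - 26*177 = -33928 - 4602 = -38530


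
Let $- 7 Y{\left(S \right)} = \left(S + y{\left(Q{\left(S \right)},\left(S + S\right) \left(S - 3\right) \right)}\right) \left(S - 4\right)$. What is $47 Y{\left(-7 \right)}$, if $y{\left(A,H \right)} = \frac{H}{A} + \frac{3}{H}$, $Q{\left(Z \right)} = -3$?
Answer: $- \frac{11648527}{2940} \approx -3962.1$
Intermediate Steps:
$y{\left(A,H \right)} = \frac{3}{H} + \frac{H}{A}$
$Y{\left(S \right)} = - \frac{\left(-4 + S\right) \left(S - \frac{2 S \left(-3 + S\right)}{3} + \frac{3}{2 S \left(-3 + S\right)}\right)}{7}$ ($Y{\left(S \right)} = - \frac{\left(S + \left(\frac{3}{\left(S + S\right) \left(S - 3\right)} + \frac{\left(S + S\right) \left(S - 3\right)}{-3}\right)\right) \left(S - 4\right)}{7} = - \frac{\left(S + \left(\frac{3}{2 S \left(-3 + S\right)} + 2 S \left(-3 + S\right) \left(- \frac{1}{3}\right)\right)\right) \left(-4 + S\right)}{7} = - \frac{\left(S - \left(\frac{2 S \left(-3 + S\right)}{3} - \frac{3}{2 S \left(-3 + S\right)}\right)\right) \left(-4 + S\right)}{7} = - \frac{\left(S - \left(- \frac{3}{2 S \left(-3 + S\right)} + \frac{2 S \left(-3 + S\right)}{3}\right)\right) \left(-4 + S\right)}{7} = - \frac{\left(S - \frac{2 S \left(-3 + S\right)}{3} + \frac{3}{2 S \left(-3 + S\right)}\right) \left(-4 + S\right)}{7} = - \frac{\left(-4 + S\right) \left(S - \frac{2 S \left(-3 + S\right)}{3} + \frac{3}{2 S \left(-3 + S\right)}\right)}{7}$)
$47 Y{\left(-7 \right)} = 47 \frac{36 - 216 \left(-7\right)^{2} - 46 \left(-7\right)^{4} - -63 + 4 \left(-7\right)^{5} + 174 \left(-7\right)^{3}}{42 \left(-7\right) \left(-3 - 7\right)} = 47 \cdot \frac{1}{42} \left(- \frac{1}{7}\right) \frac{1}{-10} \left(36 - 10584 - 110446 + 63 + 4 \left(-16807\right) + 174 \left(-343\right)\right) = 47 \cdot \frac{1}{42} \left(- \frac{1}{7}\right) \left(- \frac{1}{10}\right) \left(36 - 10584 - 110446 + 63 - 67228 - 59682\right) = 47 \cdot \frac{1}{42} \left(- \frac{1}{7}\right) \left(- \frac{1}{10}\right) \left(-247841\right) = 47 \left(- \frac{247841}{2940}\right) = - \frac{11648527}{2940}$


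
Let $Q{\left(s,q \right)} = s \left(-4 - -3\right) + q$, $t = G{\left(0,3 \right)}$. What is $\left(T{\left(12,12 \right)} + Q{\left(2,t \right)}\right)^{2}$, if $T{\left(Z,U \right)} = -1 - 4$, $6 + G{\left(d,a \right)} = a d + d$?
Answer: $169$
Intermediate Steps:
$G{\left(d,a \right)} = -6 + d + a d$ ($G{\left(d,a \right)} = -6 + \left(a d + d\right) = -6 + \left(d + a d\right) = -6 + d + a d$)
$t = -6$ ($t = -6 + 0 + 3 \cdot 0 = -6 + 0 + 0 = -6$)
$T{\left(Z,U \right)} = -5$ ($T{\left(Z,U \right)} = -1 - 4 = -5$)
$Q{\left(s,q \right)} = q - s$ ($Q{\left(s,q \right)} = s \left(-4 + 3\right) + q = s \left(-1\right) + q = - s + q = q - s$)
$\left(T{\left(12,12 \right)} + Q{\left(2,t \right)}\right)^{2} = \left(-5 - 8\right)^{2} = \left(-13\right)^{2} = 169$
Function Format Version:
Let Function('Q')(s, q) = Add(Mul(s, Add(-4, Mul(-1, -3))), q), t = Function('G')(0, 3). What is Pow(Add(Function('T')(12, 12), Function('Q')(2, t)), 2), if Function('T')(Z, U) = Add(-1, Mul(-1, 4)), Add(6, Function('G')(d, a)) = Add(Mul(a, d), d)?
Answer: 169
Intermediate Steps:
Function('G')(d, a) = Add(-6, d, Mul(a, d)) (Function('G')(d, a) = Add(-6, Add(Mul(a, d), d)) = Add(-6, Add(d, Mul(a, d))) = Add(-6, d, Mul(a, d)))
t = -6 (t = Add(-6, 0, Mul(3, 0)) = Add(-6, 0, 0) = -6)
Function('T')(Z, U) = -5 (Function('T')(Z, U) = Add(-1, -4) = -5)
Function('Q')(s, q) = Add(q, Mul(-1, s)) (Function('Q')(s, q) = Add(Mul(s, Add(-4, 3)), q) = Add(Mul(s, -1), q) = Add(Mul(-1, s), q) = Add(q, Mul(-1, s)))
Pow(Add(Function('T')(12, 12), Function('Q')(2, t)), 2) = Pow(Add(-5, Add(-6, Mul(-1, 2))), 2) = Pow(Add(-5, Add(-6, -2)), 2) = Pow(Add(-5, -8), 2) = Pow(-13, 2) = 169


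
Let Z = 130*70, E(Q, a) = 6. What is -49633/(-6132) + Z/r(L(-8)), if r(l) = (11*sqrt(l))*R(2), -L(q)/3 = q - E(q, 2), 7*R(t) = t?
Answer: 49633/6132 + 2275*sqrt(42)/33 ≈ 454.87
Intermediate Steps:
R(t) = t/7
L(q) = 18 - 3*q (L(q) = -3*(q - 1*6) = -3*(q - 6) = -3*(-6 + q) = 18 - 3*q)
Z = 9100
r(l) = 22*sqrt(l)/7 (r(l) = (11*sqrt(l))*((1/7)*2) = (11*sqrt(l))*(2/7) = 22*sqrt(l)/7)
-49633/(-6132) + Z/r(L(-8)) = -49633/(-6132) + 9100/((22*sqrt(18 - 3*(-8))/7)) = -49633*(-1/6132) + 9100/((22*sqrt(18 + 24)/7)) = 49633/6132 + 9100/((22*sqrt(42)/7)) = 49633/6132 + 9100*(sqrt(42)/132) = 49633/6132 + 2275*sqrt(42)/33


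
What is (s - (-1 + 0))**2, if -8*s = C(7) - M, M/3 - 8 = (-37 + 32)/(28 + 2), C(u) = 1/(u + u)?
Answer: 3025/196 ≈ 15.434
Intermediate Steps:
C(u) = 1/(2*u)
M = 47/2 (M = 24 + 3*((-37 + 32)/(28 + 2)) = 24 + 3*(-5/30) = 24 + 3*(-5*1/30) = 24 + 3*(-1/6) = 24 - 1/2 = 47/2 ≈ 23.500)
s = 41/14 (s = -((1/2)/7 - 1*47/2)/8 = -((1/2)*(1/7) - 47/2)/8 = -(1/14 - 47/2)/8 = -1/8*(-164/7) = 41/14 ≈ 2.9286)
(s - (-1 + 0))**2 = (41/14 - (-1 + 0))**2 = (41/14 - 1*(-1))**2 = (41/14 + 1)**2 = (55/14)**2 = 3025/196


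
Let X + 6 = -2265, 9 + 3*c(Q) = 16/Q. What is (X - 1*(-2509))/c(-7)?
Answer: -4998/79 ≈ -63.266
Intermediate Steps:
c(Q) = -3 + 16/(3*Q) (c(Q) = -3 + (16/Q)/3 = -3 + 16/(3*Q))
X = -2271 (X = -6 - 2265 = -2271)
(X - 1*(-2509))/c(-7) = (-2271 - 1*(-2509))/(-3 + (16/3)/(-7)) = (-2271 + 2509)/(-3 + (16/3)*(-⅐)) = 238/(-3 - 16/21) = 238/(-79/21) = 238*(-21/79) = -4998/79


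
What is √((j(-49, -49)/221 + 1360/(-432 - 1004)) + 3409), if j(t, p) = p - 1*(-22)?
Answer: √21451823058302/79339 ≈ 58.378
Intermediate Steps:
j(t, p) = 22 + p (j(t, p) = p + 22 = 22 + p)
√((j(-49, -49)/221 + 1360/(-432 - 1004)) + 3409) = √(((22 - 49)/221 + 1360/(-432 - 1004)) + 3409) = √((-27*1/221 + 1360/(-1436)) + 3409) = √((-27/221 + 1360*(-1/1436)) + 3409) = √((-27/221 - 340/359) + 3409) = √(-84833/79339 + 3409) = √(270381818/79339) = √21451823058302/79339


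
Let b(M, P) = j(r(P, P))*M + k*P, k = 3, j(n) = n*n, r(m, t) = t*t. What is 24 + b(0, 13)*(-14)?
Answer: -522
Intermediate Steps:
r(m, t) = t²
j(n) = n²
b(M, P) = 3*P + M*P⁴ (b(M, P) = (P²)²*M + 3*P = P⁴*M + 3*P = M*P⁴ + 3*P = 3*P + M*P⁴)
24 + b(0, 13)*(-14) = 24 + (13*(3 + 0*13³))*(-14) = 24 + (13*(3 + 0*2197))*(-14) = 24 + (13*(3 + 0))*(-14) = 24 + (13*3)*(-14) = 24 + 39*(-14) = 24 - 546 = -522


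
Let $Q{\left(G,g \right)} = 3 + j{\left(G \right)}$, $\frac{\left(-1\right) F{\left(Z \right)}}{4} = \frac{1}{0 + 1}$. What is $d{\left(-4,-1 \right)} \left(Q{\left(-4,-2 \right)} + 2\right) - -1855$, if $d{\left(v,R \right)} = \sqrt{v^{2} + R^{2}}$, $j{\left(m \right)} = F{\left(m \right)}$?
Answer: $1855 + \sqrt{17} \approx 1859.1$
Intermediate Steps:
$F{\left(Z \right)} = -4$ ($F{\left(Z \right)} = - \frac{4}{0 + 1} = - \frac{4}{1} = \left(-4\right) 1 = -4$)
$j{\left(m \right)} = -4$
$Q{\left(G,g \right)} = -1$ ($Q{\left(G,g \right)} = 3 - 4 = -1$)
$d{\left(v,R \right)} = \sqrt{R^{2} + v^{2}}$
$d{\left(-4,-1 \right)} \left(Q{\left(-4,-2 \right)} + 2\right) - -1855 = \sqrt{\left(-1\right)^{2} + \left(-4\right)^{2}} \left(-1 + 2\right) - -1855 = \sqrt{1 + 16} \cdot 1 + 1855 = \sqrt{17} \cdot 1 + 1855 = \sqrt{17} + 1855 = 1855 + \sqrt{17}$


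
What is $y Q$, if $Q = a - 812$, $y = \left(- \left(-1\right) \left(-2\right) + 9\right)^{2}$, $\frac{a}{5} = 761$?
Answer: $146657$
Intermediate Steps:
$a = 3805$ ($a = 5 \cdot 761 = 3805$)
$y = 49$ ($y = \left(\left(-1\right) 2 + 9\right)^{2} = \left(-2 + 9\right)^{2} = 7^{2} = 49$)
$Q = 2993$ ($Q = 3805 - 812 = 2993$)
$y Q = 49 \cdot 2993 = 146657$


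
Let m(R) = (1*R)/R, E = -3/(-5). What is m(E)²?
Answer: 1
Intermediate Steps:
E = ⅗ (E = -3*(-⅕) = ⅗ ≈ 0.60000)
m(R) = 1 (m(R) = R/R = 1)
m(E)² = 1² = 1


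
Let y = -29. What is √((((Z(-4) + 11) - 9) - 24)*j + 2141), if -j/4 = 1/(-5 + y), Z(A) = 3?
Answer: √618103/17 ≈ 46.247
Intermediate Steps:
j = 2/17 (j = -4/(-5 - 29) = -4/(-34) = -4*(-1/34) = 2/17 ≈ 0.11765)
√((((Z(-4) + 11) - 9) - 24)*j + 2141) = √((((3 + 11) - 9) - 24)*(2/17) + 2141) = √(((14 - 9) - 24)*(2/17) + 2141) = √((5 - 24)*(2/17) + 2141) = √(-19*2/17 + 2141) = √(-38/17 + 2141) = √(36359/17) = √618103/17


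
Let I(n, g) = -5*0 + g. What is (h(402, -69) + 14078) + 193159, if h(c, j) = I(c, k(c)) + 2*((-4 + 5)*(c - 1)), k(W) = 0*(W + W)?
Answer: 208039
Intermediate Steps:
k(W) = 0 (k(W) = 0*(2*W) = 0)
I(n, g) = g (I(n, g) = 0 + g = g)
h(c, j) = -2 + 2*c (h(c, j) = 0 + 2*((-4 + 5)*(c - 1)) = 0 + 2*(1*(-1 + c)) = 0 + 2*(-1 + c) = 0 + (-2 + 2*c) = -2 + 2*c)
(h(402, -69) + 14078) + 193159 = ((-2 + 2*402) + 14078) + 193159 = ((-2 + 804) + 14078) + 193159 = (802 + 14078) + 193159 = 14880 + 193159 = 208039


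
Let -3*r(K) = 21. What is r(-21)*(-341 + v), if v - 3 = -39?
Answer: 2639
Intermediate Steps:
v = -36 (v = 3 - 39 = -36)
r(K) = -7 (r(K) = -1/3*21 = -7)
r(-21)*(-341 + v) = -7*(-341 - 36) = -7*(-377) = 2639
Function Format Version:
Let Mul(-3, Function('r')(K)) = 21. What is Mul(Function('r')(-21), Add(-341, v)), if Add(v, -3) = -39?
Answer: 2639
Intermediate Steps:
v = -36 (v = Add(3, -39) = -36)
Function('r')(K) = -7 (Function('r')(K) = Mul(Rational(-1, 3), 21) = -7)
Mul(Function('r')(-21), Add(-341, v)) = Mul(-7, Add(-341, -36)) = Mul(-7, -377) = 2639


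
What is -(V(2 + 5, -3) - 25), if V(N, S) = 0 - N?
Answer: 32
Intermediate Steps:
V(N, S) = -N
-(V(2 + 5, -3) - 25) = -(-(2 + 5) - 25) = -(-1*7 - 25) = -(-7 - 25) = -1*(-32) = 32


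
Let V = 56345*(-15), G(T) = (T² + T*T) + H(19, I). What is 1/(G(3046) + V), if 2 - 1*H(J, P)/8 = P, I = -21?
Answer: 1/17711241 ≈ 5.6461e-8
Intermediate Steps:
H(J, P) = 16 - 8*P
G(T) = 184 + 2*T² (G(T) = (T² + T*T) + (16 - 8*(-21)) = (T² + T²) + (16 + 168) = 2*T² + 184 = 184 + 2*T²)
V = -845175
1/(G(3046) + V) = 1/((184 + 2*3046²) - 845175) = 1/((184 + 2*9278116) - 845175) = 1/((184 + 18556232) - 845175) = 1/(18556416 - 845175) = 1/17711241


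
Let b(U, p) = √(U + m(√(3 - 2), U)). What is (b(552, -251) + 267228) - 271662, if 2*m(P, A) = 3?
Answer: -4434 + 3*√246/2 ≈ -4410.5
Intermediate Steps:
m(P, A) = 3/2 (m(P, A) = (½)*3 = 3/2)
b(U, p) = √(3/2 + U) (b(U, p) = √(U + 3/2) = √(3/2 + U))
(b(552, -251) + 267228) - 271662 = (√(6 + 4*552)/2 + 267228) - 271662 = (√(6 + 2208)/2 + 267228) - 271662 = (√2214/2 + 267228) - 271662 = ((3*√246)/2 + 267228) - 271662 = (3*√246/2 + 267228) - 271662 = (267228 + 3*√246/2) - 271662 = -4434 + 3*√246/2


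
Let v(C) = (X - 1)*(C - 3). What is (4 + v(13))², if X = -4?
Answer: 2116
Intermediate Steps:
v(C) = 15 - 5*C (v(C) = (-4 - 1)*(C - 3) = -5*(-3 + C) = 15 - 5*C)
(4 + v(13))² = (4 + (15 - 5*13))² = (4 + (15 - 65))² = (4 - 50)² = (-46)² = 2116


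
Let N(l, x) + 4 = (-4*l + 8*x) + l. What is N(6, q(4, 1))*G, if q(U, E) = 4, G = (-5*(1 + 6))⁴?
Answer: 15006250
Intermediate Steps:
G = 1500625 (G = (-5*7)⁴ = (-35)⁴ = 1500625)
N(l, x) = -4 - 3*l + 8*x (N(l, x) = -4 + ((-4*l + 8*x) + l) = -4 + (-3*l + 8*x) = -4 - 3*l + 8*x)
N(6, q(4, 1))*G = (-4 - 3*6 + 8*4)*1500625 = (-4 - 18 + 32)*1500625 = 10*1500625 = 15006250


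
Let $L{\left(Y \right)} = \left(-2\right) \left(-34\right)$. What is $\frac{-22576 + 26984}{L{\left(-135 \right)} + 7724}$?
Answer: $\frac{551}{974} \approx 0.56571$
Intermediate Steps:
$L{\left(Y \right)} = 68$
$\frac{-22576 + 26984}{L{\left(-135 \right)} + 7724} = \frac{-22576 + 26984}{68 + 7724} = \frac{4408}{7792} = 4408 \cdot \frac{1}{7792} = \frac{551}{974}$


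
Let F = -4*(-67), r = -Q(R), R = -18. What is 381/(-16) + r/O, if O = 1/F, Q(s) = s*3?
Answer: 231171/16 ≈ 14448.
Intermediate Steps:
Q(s) = 3*s
r = 54 (r = -3*(-18) = -1*(-54) = 54)
F = 268
O = 1/268 ≈ 0.0037313
381/(-16) + r/O = 381/(-16) + 54/(1/268) = 381*(-1/16) + 54*268 = -381/16 + 14472 = 231171/16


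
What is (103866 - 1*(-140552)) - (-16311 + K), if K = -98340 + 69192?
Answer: 289877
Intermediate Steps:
K = -29148
(103866 - 1*(-140552)) - (-16311 + K) = (103866 - 1*(-140552)) - (-16311 - 29148) = (103866 + 140552) - 1*(-45459) = 244418 + 45459 = 289877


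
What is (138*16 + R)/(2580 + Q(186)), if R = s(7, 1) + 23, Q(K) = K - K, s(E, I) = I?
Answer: 186/215 ≈ 0.86512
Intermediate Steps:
Q(K) = 0
R = 24 (R = 1 + 23 = 24)
(138*16 + R)/(2580 + Q(186)) = (138*16 + 24)/(2580 + 0) = (2208 + 24)/2580 = 2232*(1/2580) = 186/215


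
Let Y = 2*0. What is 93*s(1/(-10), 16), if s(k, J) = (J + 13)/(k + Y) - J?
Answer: -28458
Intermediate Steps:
Y = 0
s(k, J) = -J + (13 + J)/k (s(k, J) = (J + 13)/(k + 0) - J = (13 + J)/k - J = -J + (13 + J)/k)
93*s(1/(-10), 16) = 93*((13 + 16 - 1*16/(-10))/(1/(-10))) = 93*((13 + 16 - 1*16*(-⅒))/(-⅒)) = 93*(-10*(13 + 16 + 8/5)) = 93*(-10*153/5) = 93*(-306) = -28458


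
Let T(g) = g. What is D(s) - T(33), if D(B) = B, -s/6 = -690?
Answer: 4107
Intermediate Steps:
s = 4140 (s = -6*(-690) = 4140)
D(s) - T(33) = 4140 - 1*33 = 4140 - 33 = 4107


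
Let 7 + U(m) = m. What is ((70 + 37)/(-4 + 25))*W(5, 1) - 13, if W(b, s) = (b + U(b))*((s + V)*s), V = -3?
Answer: -305/7 ≈ -43.571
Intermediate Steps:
U(m) = -7 + m
W(b, s) = s*(-7 + 2*b)*(-3 + s) (W(b, s) = (b + (-7 + b))*((s - 3)*s) = (-7 + 2*b)*((-3 + s)*s) = (-7 + 2*b)*(s*(-3 + s)) = s*(-7 + 2*b)*(-3 + s))
((70 + 37)/(-4 + 25))*W(5, 1) - 13 = ((70 + 37)/(-4 + 25))*(1*(21 - 6*5 + 5*1 + 1*(-7 + 5))) - 13 = (107/21)*(1*(21 - 30 + 5 + 1*(-2))) - 13 = (107*(1/21))*(1*(21 - 30 + 5 - 2)) - 13 = 107*(1*(-6))/21 - 13 = (107/21)*(-6) - 13 = -214/7 - 13 = -305/7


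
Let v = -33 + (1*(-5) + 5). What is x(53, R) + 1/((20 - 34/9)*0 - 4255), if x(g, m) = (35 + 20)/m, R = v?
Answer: -21278/12765 ≈ -1.6669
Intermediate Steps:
v = -33 (v = -33 + (-5 + 5) = -33 + 0 = -33)
R = -33
x(g, m) = 55/m
x(53, R) + 1/((20 - 34/9)*0 - 4255) = 55/(-33) + 1/((20 - 34/9)*0 - 4255) = 55*(-1/33) + 1/((20 - 34*⅑)*0 - 4255) = -5/3 + 1/((20 - 34/9)*0 - 4255) = -5/3 + 1/((146/9)*0 - 4255) = -5/3 + 1/(0 - 4255) = -5/3 + 1/(-4255) = -5/3 - 1/4255 = -21278/12765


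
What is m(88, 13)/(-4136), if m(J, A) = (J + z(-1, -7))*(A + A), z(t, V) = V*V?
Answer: -1781/2068 ≈ -0.86122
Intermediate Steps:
z(t, V) = V²
m(J, A) = 2*A*(49 + J) (m(J, A) = (J + (-7)²)*(A + A) = (J + 49)*(2*A) = (49 + J)*(2*A) = 2*A*(49 + J))
m(88, 13)/(-4136) = (2*13*(49 + 88))/(-4136) = (2*13*137)*(-1/4136) = 3562*(-1/4136) = -1781/2068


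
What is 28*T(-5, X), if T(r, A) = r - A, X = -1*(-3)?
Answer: -224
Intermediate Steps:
X = 3
28*T(-5, X) = 28*(-5 - 1*3) = 28*(-5 - 3) = 28*(-8) = -224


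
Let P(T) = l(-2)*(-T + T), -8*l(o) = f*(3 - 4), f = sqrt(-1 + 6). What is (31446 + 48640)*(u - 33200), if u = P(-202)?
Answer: -2658855200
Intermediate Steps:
f = sqrt(5) ≈ 2.2361
l(o) = sqrt(5)/8 (l(o) = -sqrt(5)*(3 - 4)/8 = -sqrt(5)*(-1)/8 = -(-1)*sqrt(5)/8 = sqrt(5)/8)
P(T) = 0 (P(T) = (sqrt(5)/8)*(-T + T) = (sqrt(5)/8)*0 = 0)
u = 0
(31446 + 48640)*(u - 33200) = (31446 + 48640)*(0 - 33200) = 80086*(-33200) = -2658855200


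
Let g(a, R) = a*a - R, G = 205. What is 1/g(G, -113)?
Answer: 1/42138 ≈ 2.3732e-5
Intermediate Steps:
g(a, R) = a**2 - R
1/g(G, -113) = 1/(205**2 - 1*(-113)) = 1/(42025 + 113) = 1/42138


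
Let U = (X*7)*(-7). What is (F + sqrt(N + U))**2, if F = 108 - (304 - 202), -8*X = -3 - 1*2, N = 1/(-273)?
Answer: (6552 + I*sqrt(36523578))**2/1192464 ≈ 5.3713 + 66.412*I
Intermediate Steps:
N = -1/273 ≈ -0.0036630
X = 5/8 (X = -(-3 - 1*2)/8 = -(-3 - 2)/8 = -1/8*(-5) = 5/8 ≈ 0.62500)
U = -245/8 (U = ((5/8)*7)*(-7) = (35/8)*(-7) = -245/8 ≈ -30.625)
F = 6 (F = 108 - 1*102 = 108 - 102 = 6)
(F + sqrt(N + U))**2 = (6 + sqrt(-1/273 - 245/8))**2 = (6 + sqrt(-66893/2184))**2 = (6 + I*sqrt(36523578)/1092)**2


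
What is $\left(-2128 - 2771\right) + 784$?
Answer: $-4115$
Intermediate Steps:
$\left(-2128 - 2771\right) + 784 = -4899 + 784 = -4115$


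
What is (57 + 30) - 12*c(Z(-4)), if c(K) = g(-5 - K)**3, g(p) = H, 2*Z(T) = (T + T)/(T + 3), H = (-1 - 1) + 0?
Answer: 183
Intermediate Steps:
H = -2 (H = -2 + 0 = -2)
Z(T) = T/(3 + T) (Z(T) = ((T + T)/(T + 3))/2 = ((2*T)/(3 + T))/2 = (2*T/(3 + T))/2 = T/(3 + T))
g(p) = -2
c(K) = -8 (c(K) = (-2)**3 = -8)
(57 + 30) - 12*c(Z(-4)) = (57 + 30) - 12*(-8) = 87 + 96 = 183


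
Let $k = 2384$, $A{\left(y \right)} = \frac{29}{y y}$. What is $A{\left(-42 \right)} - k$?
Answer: $- \frac{4205347}{1764} \approx -2384.0$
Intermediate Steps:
$A{\left(y \right)} = \frac{29}{y^{2}}$
$A{\left(-42 \right)} - k = \frac{29}{1764} - 2384 = - \frac{4205347}{1764}$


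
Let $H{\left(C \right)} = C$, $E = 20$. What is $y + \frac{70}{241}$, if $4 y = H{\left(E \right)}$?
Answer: $\frac{1275}{241} \approx 5.2905$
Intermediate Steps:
$y = 5$ ($y = \frac{1}{4} \cdot 20 = 5$)
$y + \frac{70}{241} = 5 + \frac{70}{241} = \frac{1275}{241}$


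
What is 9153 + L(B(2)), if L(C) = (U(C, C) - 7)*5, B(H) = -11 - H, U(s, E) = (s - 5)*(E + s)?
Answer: 11458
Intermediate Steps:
U(s, E) = (-5 + s)*(E + s)
L(C) = -35 - 50*C + 10*C² (L(C) = ((C² - 5*C - 5*C + C*C) - 7)*5 = ((C² - 5*C - 5*C + C²) - 7)*5 = ((-10*C + 2*C²) - 7)*5 = (-7 - 10*C + 2*C²)*5 = -35 - 50*C + 10*C²)
9153 + L(B(2)) = 9153 + (-35 - 50*(-11 - 1*2) + 10*(-11 - 1*2)²) = 9153 + (-35 - 50*(-11 - 2) + 10*(-11 - 2)²) = 9153 + (-35 - 50*(-13) + 10*(-13)²) = 9153 + (-35 + 650 + 10*169) = 9153 + (-35 + 650 + 1690) = 9153 + 2305 = 11458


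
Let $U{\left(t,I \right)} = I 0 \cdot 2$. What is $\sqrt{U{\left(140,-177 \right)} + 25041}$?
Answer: $\sqrt{25041} \approx 158.24$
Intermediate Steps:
$U{\left(t,I \right)} = 0$ ($U{\left(t,I \right)} = 0 \cdot 2 = 0$)
$\sqrt{U{\left(140,-177 \right)} + 25041} = \sqrt{0 + 25041} = \sqrt{25041}$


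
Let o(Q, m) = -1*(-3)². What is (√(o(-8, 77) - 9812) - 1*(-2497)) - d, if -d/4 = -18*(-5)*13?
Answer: 7177 + I*√9821 ≈ 7177.0 + 99.101*I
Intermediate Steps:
o(Q, m) = -9 (o(Q, m) = -1*9 = -9)
d = -4680 (d = -4*(-18*(-5))*13 = -360*13 = -4*1170 = -4680)
(√(o(-8, 77) - 9812) - 1*(-2497)) - d = (√(-9 - 9812) - 1*(-2497)) - 1*(-4680) = (√(-9821) + 2497) + 4680 = (I*√9821 + 2497) + 4680 = (2497 + I*√9821) + 4680 = 7177 + I*√9821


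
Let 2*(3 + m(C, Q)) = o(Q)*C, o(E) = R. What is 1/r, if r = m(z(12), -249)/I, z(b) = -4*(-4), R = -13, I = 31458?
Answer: -294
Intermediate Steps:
o(E) = -13
z(b) = 16
m(C, Q) = -3 - 13*C/2 (m(C, Q) = -3 + (-13*C)/2 = -3 - 13*C/2)
r = -1/294 (r = (-3 - 13/2*16)/31458 = (-3 - 104)*(1/31458) = -107*1/31458 = -1/294 ≈ -0.0034014)
1/r = 1/(-1/294) = -294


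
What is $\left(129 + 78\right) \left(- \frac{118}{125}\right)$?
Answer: $- \frac{24426}{125} \approx -195.41$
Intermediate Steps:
$\left(129 + 78\right) \left(- \frac{118}{125}\right) = 207 \left(\left(-118\right) \frac{1}{125}\right) = 207 \left(- \frac{118}{125}\right) = - \frac{24426}{125}$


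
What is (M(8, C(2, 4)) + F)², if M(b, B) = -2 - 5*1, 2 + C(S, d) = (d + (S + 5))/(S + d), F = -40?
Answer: 2209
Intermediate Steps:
C(S, d) = -2 + (5 + S + d)/(S + d) (C(S, d) = -2 + (d + (S + 5))/(S + d) = -2 + (d + (5 + S))/(S + d) = -2 + (5 + S + d)/(S + d))
M(b, B) = -7 (M(b, B) = -2 - 5 = -7)
(M(8, C(2, 4)) + F)² = (-7 - 40)² = (-47)² = 2209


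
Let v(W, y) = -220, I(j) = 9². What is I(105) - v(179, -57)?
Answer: 301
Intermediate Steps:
I(j) = 81
I(105) - v(179, -57) = 81 - 1*(-220) = 81 + 220 = 301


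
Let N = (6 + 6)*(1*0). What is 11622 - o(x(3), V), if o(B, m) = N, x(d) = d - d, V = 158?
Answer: 11622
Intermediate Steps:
x(d) = 0
N = 0 (N = 12*0 = 0)
o(B, m) = 0
11622 - o(x(3), V) = 11622 - 1*0 = 11622 + 0 = 11622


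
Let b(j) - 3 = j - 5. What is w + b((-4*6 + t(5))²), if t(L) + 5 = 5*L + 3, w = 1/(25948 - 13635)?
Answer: -12312/12313 ≈ -0.99992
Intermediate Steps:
w = 1/12313 ≈ 8.1215e-5
t(L) = -2 + 5*L (t(L) = -5 + (5*L + 3) = -5 + (3 + 5*L) = -2 + 5*L)
b(j) = -2 + j (b(j) = 3 + (j - 5) = 3 + (-5 + j) = -2 + j)
w + b((-4*6 + t(5))²) = 1/12313 + (-2 + (-4*6 + (-2 + 5*5))²) = 1/12313 + (-2 + (-24 + (-2 + 25))²) = 1/12313 + (-2 + (-24 + 23)²) = 1/12313 + (-2 + (-1)²) = 1/12313 + (-2 + 1) = 1/12313 - 1 = -12312/12313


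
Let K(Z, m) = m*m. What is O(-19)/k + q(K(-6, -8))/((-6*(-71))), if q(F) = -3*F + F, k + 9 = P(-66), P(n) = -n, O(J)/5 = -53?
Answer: -6677/1349 ≈ -4.9496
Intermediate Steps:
K(Z, m) = m**2
O(J) = -265 (O(J) = 5*(-53) = -265)
k = 57 (k = -9 - 1*(-66) = -9 + 66 = 57)
q(F) = -2*F
O(-19)/k + q(K(-6, -8))/((-6*(-71))) = -265/57 + (-2*(-8)**2)/((-6*(-71))) = -265*1/57 - 2*64/426 = -265/57 - 128*1/426 = -265/57 - 64/213 = -6677/1349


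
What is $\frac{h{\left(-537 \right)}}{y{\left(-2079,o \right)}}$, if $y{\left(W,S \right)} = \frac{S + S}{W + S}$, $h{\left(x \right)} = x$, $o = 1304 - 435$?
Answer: $\frac{29535}{79} \approx 373.86$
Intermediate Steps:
$o = 869$
$y{\left(W,S \right)} = \frac{2 S}{S + W}$
$\frac{h{\left(-537 \right)}}{y{\left(-2079,o \right)}} = - \frac{537}{2 \cdot 869 \frac{1}{869 - 2079}} = - \frac{537}{2 \cdot 869 \frac{1}{-1210}} = - \frac{537}{2 \cdot 869 \left(- \frac{1}{1210}\right)} = - \frac{537}{- \frac{79}{55}} = \left(-537\right) \left(- \frac{55}{79}\right) = \frac{29535}{79}$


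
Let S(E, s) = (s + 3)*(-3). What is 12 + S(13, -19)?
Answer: 60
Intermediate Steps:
S(E, s) = -9 - 3*s (S(E, s) = (3 + s)*(-3) = -9 - 3*s)
12 + S(13, -19) = 12 + (-9 - 3*(-19)) = 12 + (-9 + 57) = 12 + 48 = 60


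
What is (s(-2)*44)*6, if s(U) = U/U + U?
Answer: -264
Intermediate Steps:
s(U) = 1 + U
(s(-2)*44)*6 = ((1 - 2)*44)*6 = -1*44*6 = -44*6 = -264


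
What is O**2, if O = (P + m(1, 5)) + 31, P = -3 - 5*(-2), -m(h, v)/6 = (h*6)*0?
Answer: 1444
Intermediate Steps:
m(h, v) = 0 (m(h, v) = -6*h*6*0 = -6*6*h*0 = -6*0 = 0)
P = 7 (P = -3 + 10 = 7)
O = 38 (O = (7 + 0) + 31 = 7 + 31 = 38)
O**2 = 38**2 = 1444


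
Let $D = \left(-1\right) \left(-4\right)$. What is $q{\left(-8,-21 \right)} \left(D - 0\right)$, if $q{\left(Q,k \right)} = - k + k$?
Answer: $0$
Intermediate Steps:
$D = 4$
$q{\left(Q,k \right)} = 0$
$q{\left(-8,-21 \right)} \left(D - 0\right) = 0 \left(4 - 0\right) = 0 \left(4 + 0\right) = 0 \cdot 4 = 0$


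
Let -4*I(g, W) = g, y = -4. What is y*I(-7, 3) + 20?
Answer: 13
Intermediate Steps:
I(g, W) = -g/4
y*I(-7, 3) + 20 = -(-1)*(-7) + 20 = -4*7/4 + 20 = -7 + 20 = 13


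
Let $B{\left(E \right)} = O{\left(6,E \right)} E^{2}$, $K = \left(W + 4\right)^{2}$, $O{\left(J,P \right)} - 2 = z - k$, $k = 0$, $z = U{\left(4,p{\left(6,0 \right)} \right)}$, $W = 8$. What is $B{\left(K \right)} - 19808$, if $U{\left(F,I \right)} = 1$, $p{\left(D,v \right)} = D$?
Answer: $42400$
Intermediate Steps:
$z = 1$
$O{\left(J,P \right)} = 3$ ($O{\left(J,P \right)} = 2 + \left(1 - 0\right) = 2 + \left(1 + 0\right) = 2 + 1 = 3$)
$K = 144$ ($K = \left(8 + 4\right)^{2} = 12^{2} = 144$)
$B{\left(E \right)} = 3 E^{2}$
$B{\left(K \right)} - 19808 = 3 \cdot 144^{2} - 19808 = 3 \cdot 20736 - 19808 = 62208 - 19808 = 42400$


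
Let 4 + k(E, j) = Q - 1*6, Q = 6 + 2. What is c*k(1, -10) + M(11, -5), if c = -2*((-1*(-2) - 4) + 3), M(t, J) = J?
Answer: -1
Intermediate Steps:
Q = 8
c = -2 (c = -2*((2 - 4) + 3) = -2*(-2 + 3) = -2*1 = -2)
k(E, j) = -2 (k(E, j) = -4 + (8 - 1*6) = -4 + (8 - 6) = -4 + 2 = -2)
c*k(1, -10) + M(11, -5) = -2*(-2) - 5 = 4 - 5 = -1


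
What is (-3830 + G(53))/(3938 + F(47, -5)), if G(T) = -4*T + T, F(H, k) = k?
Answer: -3989/3933 ≈ -1.0142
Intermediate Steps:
G(T) = -3*T
(-3830 + G(53))/(3938 + F(47, -5)) = (-3830 - 3*53)/(3938 - 5) = (-3830 - 159)/3933 = -3989*1/3933 = -3989/3933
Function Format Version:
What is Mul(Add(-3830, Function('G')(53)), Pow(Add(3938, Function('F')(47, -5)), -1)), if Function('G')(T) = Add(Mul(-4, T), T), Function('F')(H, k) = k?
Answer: Rational(-3989, 3933) ≈ -1.0142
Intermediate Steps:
Function('G')(T) = Mul(-3, T)
Mul(Add(-3830, Function('G')(53)), Pow(Add(3938, Function('F')(47, -5)), -1)) = Mul(Add(-3830, Mul(-3, 53)), Pow(Add(3938, -5), -1)) = Mul(Add(-3830, -159), Pow(3933, -1)) = Mul(-3989, Rational(1, 3933)) = Rational(-3989, 3933)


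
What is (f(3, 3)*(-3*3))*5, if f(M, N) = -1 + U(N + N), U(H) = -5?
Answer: 270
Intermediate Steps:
f(M, N) = -6 (f(M, N) = -1 - 5 = -6)
(f(3, 3)*(-3*3))*5 = -(-18)*3*5 = -6*(-9)*5 = 54*5 = 270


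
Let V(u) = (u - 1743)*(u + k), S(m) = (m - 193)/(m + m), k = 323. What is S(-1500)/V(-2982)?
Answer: 1693/37691325000 ≈ 4.4917e-8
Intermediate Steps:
S(m) = (-193 + m)/(2*m) (S(m) = (-193 + m)/((2*m)) = (-193 + m)*(1/(2*m)) = (-193 + m)/(2*m))
V(u) = (-1743 + u)*(323 + u) (V(u) = (u - 1743)*(u + 323) = (-1743 + u)*(323 + u))
S(-1500)/V(-2982) = ((½)*(-193 - 1500)/(-1500))/(-562989 + (-2982)² - 1420*(-2982)) = ((½)*(-1/1500)*(-1693))/(-562989 + 8892324 + 4234440) = (1693/3000)/12563775 = (1693/3000)*(1/12563775) = 1693/37691325000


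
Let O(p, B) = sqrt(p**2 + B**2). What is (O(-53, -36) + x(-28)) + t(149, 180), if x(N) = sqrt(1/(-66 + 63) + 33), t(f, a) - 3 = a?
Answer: 183 + sqrt(4105) + 7*sqrt(6)/3 ≈ 252.79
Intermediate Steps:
t(f, a) = 3 + a
x(N) = 7*sqrt(6)/3 (x(N) = sqrt(1/(-3) + 33) = sqrt(-1/3 + 33) = sqrt(98/3) = 7*sqrt(6)/3)
O(p, B) = sqrt(B**2 + p**2)
(O(-53, -36) + x(-28)) + t(149, 180) = (sqrt((-36)**2 + (-53)**2) + 7*sqrt(6)/3) + (3 + 180) = (sqrt(1296 + 2809) + 7*sqrt(6)/3) + 183 = (sqrt(4105) + 7*sqrt(6)/3) + 183 = 183 + sqrt(4105) + 7*sqrt(6)/3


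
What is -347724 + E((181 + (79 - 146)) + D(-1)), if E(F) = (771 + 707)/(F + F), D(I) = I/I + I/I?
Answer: -40335245/116 ≈ -3.4772e+5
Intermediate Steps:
D(I) = 2 (D(I) = 1 + 1 = 2)
E(F) = 739/F (E(F) = 1478/((2*F)) = 1478*(1/(2*F)) = 739/F)
-347724 + E((181 + (79 - 146)) + D(-1)) = -347724 + 739/((181 + (79 - 146)) + 2) = -347724 + 739/((181 - 67) + 2) = -347724 + 739/(114 + 2) = -347724 + 739/116 = -40335245/116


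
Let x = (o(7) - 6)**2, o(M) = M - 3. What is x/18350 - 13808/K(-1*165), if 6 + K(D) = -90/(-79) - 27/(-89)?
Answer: 890746204486/293994525 ≈ 3029.8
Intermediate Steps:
o(M) = -3 + M
x = 4 (x = ((-3 + 7) - 6)**2 = (4 - 6)**2 = (-2)**2 = 4)
K(D) = -32043/7031 (K(D) = -6 + (-90/(-79) - 27/(-89)) = -6 + (-90*(-1/79) - 27*(-1/89)) = -6 + (90/79 + 27/89) = -6 + 10143/7031 = -32043/7031)
x/18350 - 13808/K(-1*165) = 4/18350 - 13808/(-32043/7031) = 4*(1/18350) - 13808*(-7031/32043) = 2/9175 + 97084048/32043 = 890746204486/293994525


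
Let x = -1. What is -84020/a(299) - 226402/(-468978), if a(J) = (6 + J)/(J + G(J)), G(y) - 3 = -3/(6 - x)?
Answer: -8318037175489/100126803 ≈ -83075.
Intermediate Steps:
G(y) = 18/7 (G(y) = 3 - 3/(6 - 1*(-1)) = 3 - 3/(6 + 1) = 3 - 3/7 = 18/7)
a(J) = (6 + J)/(18/7 + J) (a(J) = (6 + J)/(J + 18/7) = (6 + J)/(18/7 + J))
-84020/a(299) - 226402/(-468978) = -84020*(18 + 7*299)/(7*(6 + 299)) - 226402/(-468978) = -84020/(7*305/(18 + 2093)) - 226402*(-1/468978) = -84020/(7*305/2111) + 113201/234489 = -84020/(7*(1/2111)*305) + 113201/234489 = -84020/2135/2111 + 113201/234489 = -84020*2111/2135 + 113201/234489 = -35473244/427 + 113201/234489 = -8318037175489/100126803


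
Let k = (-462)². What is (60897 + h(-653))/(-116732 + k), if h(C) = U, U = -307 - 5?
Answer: 8655/13816 ≈ 0.62645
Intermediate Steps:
U = -312
h(C) = -312
k = 213444
(60897 + h(-653))/(-116732 + k) = (60897 - 312)/(-116732 + 213444) = 60585/96712 = 60585*(1/96712) = 8655/13816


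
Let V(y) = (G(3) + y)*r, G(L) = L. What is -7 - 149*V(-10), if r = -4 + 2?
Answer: -2093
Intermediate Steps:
r = -2
V(y) = -6 - 2*y (V(y) = (3 + y)*(-2) = -6 - 2*y)
-7 - 149*V(-10) = -7 - 149*(-6 - 2*(-10)) = -7 - 149*(-6 + 20) = -7 - 149*14 = -7 - 2086 = -2093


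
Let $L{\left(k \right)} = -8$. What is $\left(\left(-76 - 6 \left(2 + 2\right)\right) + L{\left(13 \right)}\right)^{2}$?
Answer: $11664$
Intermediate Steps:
$\left(\left(-76 - 6 \left(2 + 2\right)\right) + L{\left(13 \right)}\right)^{2} = \left(\left(-76 - 6 \left(2 + 2\right)\right) - 8\right)^{2} = \left(\left(-76 - 6 \cdot 4\right) - 8\right)^{2} = \left(\left(-76 - 24\right) - 8\right)^{2} = \left(-100 - 8\right)^{2} = \left(-108\right)^{2} = 11664$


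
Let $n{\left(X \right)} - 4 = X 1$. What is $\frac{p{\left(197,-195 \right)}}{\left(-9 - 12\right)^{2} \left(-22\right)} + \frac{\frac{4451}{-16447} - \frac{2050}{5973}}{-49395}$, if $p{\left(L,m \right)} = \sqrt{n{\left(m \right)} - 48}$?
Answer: $\frac{60302173}{4852462601745} - \frac{i \sqrt{239}}{9702} \approx 1.2427 \cdot 10^{-5} - 0.0015934 i$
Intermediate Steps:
$n{\left(X \right)} = 4 + X$ ($n{\left(X \right)} = 4 + X 1 = 4 + X$)
$p{\left(L,m \right)} = \sqrt{-44 + m}$ ($p{\left(L,m \right)} = \sqrt{\left(4 + m\right) - 48} = \sqrt{-44 + m}$)
$\frac{p{\left(197,-195 \right)}}{\left(-9 - 12\right)^{2} \left(-22\right)} + \frac{\frac{4451}{-16447} - \frac{2050}{5973}}{-49395} = \frac{\sqrt{-44 - 195}}{\left(-9 - 12\right)^{2} \left(-22\right)} + \frac{\frac{4451}{-16447} - \frac{2050}{5973}}{-49395} = \frac{\sqrt{-239}}{\left(-21\right)^{2} \left(-22\right)} + \left(4451 \left(- \frac{1}{16447}\right) - \frac{2050}{5973}\right) \left(- \frac{1}{49395}\right) = \frac{i \sqrt{239}}{441 \left(-22\right)} + \left(- \frac{4451}{16447} - \frac{2050}{5973}\right) \left(- \frac{1}{49395}\right) = \frac{i \sqrt{239}}{-9702} - - \frac{60302173}{4852462601745} = i \sqrt{239} \left(- \frac{1}{9702}\right) + \frac{60302173}{4852462601745} = - \frac{i \sqrt{239}}{9702} + \frac{60302173}{4852462601745} = \frac{60302173}{4852462601745} - \frac{i \sqrt{239}}{9702}$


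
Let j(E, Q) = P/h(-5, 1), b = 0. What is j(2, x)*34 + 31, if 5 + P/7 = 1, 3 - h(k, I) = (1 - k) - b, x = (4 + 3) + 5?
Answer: 1045/3 ≈ 348.33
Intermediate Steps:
x = 12 (x = 7 + 5 = 12)
h(k, I) = 2 + k (h(k, I) = 3 - ((1 - k) - 1*0) = 3 - ((1 - k) + 0) = 3 - (1 - k) = 3 + (-1 + k) = 2 + k)
P = -28 (P = -35 + 7*1 = -35 + 7 = -28)
j(E, Q) = 28/3 (j(E, Q) = -28/(2 - 5) = -28/(-3) = -28*(-⅓) = 28/3)
j(2, x)*34 + 31 = (28/3)*34 + 31 = 952/3 + 31 = 1045/3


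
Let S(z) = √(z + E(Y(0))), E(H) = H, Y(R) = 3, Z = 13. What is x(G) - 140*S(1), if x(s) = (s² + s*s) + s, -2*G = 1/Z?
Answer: -47326/169 ≈ -280.04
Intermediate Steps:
S(z) = √(3 + z) (S(z) = √(z + 3) = √(3 + z))
G = -1/26 (G = -½/13 = -½*1/13 = -1/26 ≈ -0.038462)
x(s) = s + 2*s² (x(s) = (s² + s²) + s = 2*s² + s = s + 2*s²)
x(G) - 140*S(1) = -(1 + 2*(-1/26))/26 - 140*√(3 + 1) = -(1 - 1/13)/26 - 140*√4 = -1/26*12/13 - 140*2 = -6/169 - 280 = -47326/169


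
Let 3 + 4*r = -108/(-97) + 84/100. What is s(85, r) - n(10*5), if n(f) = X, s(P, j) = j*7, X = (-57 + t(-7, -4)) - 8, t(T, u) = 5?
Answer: 282117/4850 ≈ 58.168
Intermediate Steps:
r = -1269/4850 (r = -¾ + (-108/(-97) + 84/100)/4 = -¾ + (-108*(-1/97) + 84*(1/100))/4 = -¾ + (108/97 + 21/25)/4 = -¾ + (¼)*(4737/2425) = -¾ + 4737/9700 = -1269/4850 ≈ -0.26165)
X = -60 (X = (-57 + 5) - 8 = -52 - 8 = -60)
s(P, j) = 7*j
n(f) = -60
s(85, r) - n(10*5) = 7*(-1269/4850) - 1*(-60) = -8883/4850 + 60 = 282117/4850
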